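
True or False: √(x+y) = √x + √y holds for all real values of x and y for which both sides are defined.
False.

Claim: √(x+y) = √x + √y.
Test a specific point where both sides are defined: x = 1, y = 5.
LHS = √(x+y) ≈ 2.4495
RHS = √x + √y ≈ 3.2361
Since 2.4495 ≠ 3.2361, the equation fails at this point, so it cannot hold for all real values of x and y for which both sides are defined.
Squaring the right side gives x + 2√(xy) + y, not x + y.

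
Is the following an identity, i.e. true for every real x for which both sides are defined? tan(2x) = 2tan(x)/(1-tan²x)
Claim: tan(2x) = 2tan(x)/(1-tan²x).
Reasoning: tan(2x) = sin(2x)/cos(2x) = 2sin(x)cos(x) / (cos²x - sin²x). Divide numerator and denominator by cos²x: 2tan(x) / (1 - tan²x).
So the two sides agree for every real x for which both sides are defined.

Conclusion: Yes, this is an identity.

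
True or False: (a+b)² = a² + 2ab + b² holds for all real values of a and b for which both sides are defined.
Claim: (a+b)² = a² + 2ab + b².
Reasoning: Expand: (a+b)² = (a+b)(a+b) = a·a + a·b + b·a + b·b = a² + 2ab + b².
So the two sides agree for all real values of a and b for which both sides are defined.

Conclusion: True.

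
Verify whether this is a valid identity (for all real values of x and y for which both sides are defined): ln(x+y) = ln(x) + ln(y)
Claim: ln(x+y) = ln(x) + ln(y).
Test a specific point where both sides are defined: x = 2, y = 1.
LHS = ln(x+y) ≈ 1.0986
RHS = ln(x) + ln(y) ≈ 0.6931
Since 1.0986 ≠ 0.6931, the equation fails at this point, so it cannot hold for all real values of x and y for which both sides are defined.
ln(x) + ln(y) = ln(xy), not ln(x+y).

Conclusion: No, this is NOT an identity.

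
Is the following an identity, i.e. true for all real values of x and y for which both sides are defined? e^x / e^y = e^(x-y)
Claim: e^x / e^y = e^(x-y).
Reasoning: 1/e^y = e^(-y), so e^x / e^y = e^x · e^(-y) = e^(x + (-y)) = e^(x-y) by the product rule for exponents.
So the two sides agree for all real values of x and y for which both sides are defined.

Conclusion: Yes, this is an identity.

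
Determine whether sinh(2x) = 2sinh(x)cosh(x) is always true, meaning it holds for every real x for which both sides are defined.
Claim: sinh(2x) = 2sinh(x)cosh(x).
Reasoning: 2sinh(x)cosh(x) = 2 · (e^x - e^-x)/2 · (e^x + e^-x)/2 = (e^(2x) - e^(-2x))/2 = sinh(2x).
So the two sides agree for every real x for which both sides are defined.

Conclusion: Yes, this is an identity.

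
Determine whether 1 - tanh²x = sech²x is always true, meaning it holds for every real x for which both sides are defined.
Yes, this is an identity.

Claim: 1 - tanh²x = sech²x.
Reasoning: Divide cosh²x - sinh²x = 1 through by cosh²x (never zero): 1 - tanh²x = 1/cosh²x = sech²x.
So the two sides agree for every real x for which both sides are defined.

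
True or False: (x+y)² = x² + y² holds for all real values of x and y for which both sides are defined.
False.

Claim: (x+y)² = x² + y².
Test a specific point where both sides are defined: x = 1/2, y = -3.
LHS = (x+y)² ≈ 6.2500
RHS = x² + y² ≈ 9.2500
Since 6.2500 ≠ 9.2500, the equation fails at this point, so it cannot hold for all real values of x and y for which both sides are defined.
The correct expansion is (x+y)² = x² + 2xy + y²; the cross term 2xy is missing.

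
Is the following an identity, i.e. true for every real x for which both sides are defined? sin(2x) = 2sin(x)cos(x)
Claim: sin(2x) = 2sin(x)cos(x).
Reasoning: Put y = x in the addition formula sin(x+y) = sin(x)cos(y) + cos(x)sin(y): sin(2x) = sin(x)cos(x) + cos(x)sin(x) = 2sin(x)cos(x).
So the two sides agree for every real x for which both sides are defined.

Conclusion: Yes, this is an identity.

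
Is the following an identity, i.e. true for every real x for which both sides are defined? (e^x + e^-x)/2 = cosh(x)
Claim: (e^x + e^-x)/2 = cosh(x).
Reasoning: This is exactly the definition of the hyperbolic cosine: cosh(x) := (e^x + e^-x)/2.
So the two sides agree for every real x for which both sides are defined.

Conclusion: Yes, this is an identity.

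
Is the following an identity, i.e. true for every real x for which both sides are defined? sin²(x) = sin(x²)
No, this is NOT an identity.

Claim: sin²(x) = sin(x²).
Test a specific point where both sides are defined: x = π/2.
LHS = sin²(x) ≈ 1.0000
RHS = sin(x²) ≈ 0.6243
Since 1.0000 ≠ 0.6243, the equation fails at this point, so it cannot hold for every real x for which both sides are defined.
sin²(x) means (sin x)², squaring the output; sin(x²) squares the input. These are different functions.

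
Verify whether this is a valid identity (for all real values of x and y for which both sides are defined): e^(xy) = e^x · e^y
No, this is NOT an identity.

Claim: e^(xy) = e^x · e^y.
Test a specific point where both sides are defined: x = 2, y = 4.
LHS = e^(xy) ≈ 2980.9580
RHS = e^x · e^y ≈ 403.4288
Since 2980.9580 ≠ 403.4288, the equation fails at this point, so it cannot hold for all real values of x and y for which both sides are defined.
e^x · e^y = e^(x+y), not e^(xy).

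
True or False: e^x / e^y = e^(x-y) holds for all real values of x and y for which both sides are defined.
True.

Claim: e^x / e^y = e^(x-y).
Reasoning: 1/e^y = e^(-y), so e^x / e^y = e^x · e^(-y) = e^(x + (-y)) = e^(x-y) by the product rule for exponents.
So the two sides agree for all real values of x and y for which both sides are defined.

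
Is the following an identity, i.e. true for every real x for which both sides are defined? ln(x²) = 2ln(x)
Claim: ln(x²) = 2ln(x).
Reasoning: The right side requires x > 0. For x > 0, x² = (e^(ln x))² = e^(2ln x), so ln(x²) = 2ln(x). (For x < 0 the right side is undefined, so those values are outside the claim.)
So the two sides agree for every real x for which both sides are defined.

Conclusion: Yes, this is an identity.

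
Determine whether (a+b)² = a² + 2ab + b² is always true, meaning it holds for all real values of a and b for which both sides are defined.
Claim: (a+b)² = a² + 2ab + b².
Reasoning: Expand: (a+b)² = (a+b)(a+b) = a·a + a·b + b·a + b·b = a² + 2ab + b².
So the two sides agree for all real values of a and b for which both sides are defined.

Conclusion: Yes, this is an identity.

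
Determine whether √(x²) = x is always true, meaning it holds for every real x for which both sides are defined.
Claim: √(x²) = x.
Test a specific point where both sides are defined: x = -3.
LHS = √(x²) ≈ 3.0000
RHS = x ≈ -3.0000
Since 3.0000 ≠ -3.0000, the equation fails at this point, so it cannot hold for every real x for which both sides are defined.
√(x²) = |x|, which differs from x whenever x < 0 (both sides are defined for every real x).

Conclusion: No, this is NOT an identity.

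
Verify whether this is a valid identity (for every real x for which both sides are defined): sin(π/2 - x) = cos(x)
Yes, this is an identity.

Claim: sin(π/2 - x) = cos(x).
Reasoning: Use sin(u - v) = sin(u)cos(v) - cos(u)sin(v) with u = π/2, v = x: sin(π/2)cos(x) - cos(π/2)sin(x) = 1·cos(x) - 0·sin(x) = cos(x).
So the two sides agree for every real x for which both sides are defined.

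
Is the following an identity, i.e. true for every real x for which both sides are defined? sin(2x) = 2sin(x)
Claim: sin(2x) = 2sin(x).
Test a specific point where both sides are defined: x = π/3.
LHS = sin(2x) ≈ 0.8660
RHS = 2sin(x) ≈ 1.7321
Since 0.8660 ≠ 1.7321, the equation fails at this point, so it cannot hold for every real x for which both sides are defined.
The correct double-angle formula is sin(2x) = 2sin(x)cos(x).

Conclusion: No, this is NOT an identity.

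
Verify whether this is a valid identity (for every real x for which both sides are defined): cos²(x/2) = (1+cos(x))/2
Claim: cos²(x/2) = (1+cos(x))/2.
Reasoning: Use cos(2θ) = 2cos²θ - 1 with θ = x/2: cos(x) = 2cos²(x/2) - 1. Solving for cos²(x/2) gives (1 + cos(x))/2.
So the two sides agree for every real x for which both sides are defined.

Conclusion: Yes, this is an identity.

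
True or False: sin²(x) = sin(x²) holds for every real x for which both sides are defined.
False.

Claim: sin²(x) = sin(x²).
Test a specific point where both sides are defined: x = -π/4.
LHS = sin²(x) ≈ 0.5000
RHS = sin(x²) ≈ 0.5785
Since 0.5000 ≠ 0.5785, the equation fails at this point, so it cannot hold for every real x for which both sides are defined.
sin²(x) means (sin x)², squaring the output; sin(x²) squares the input. These are different functions.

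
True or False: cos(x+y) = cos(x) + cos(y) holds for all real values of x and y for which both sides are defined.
Claim: cos(x+y) = cos(x) + cos(y).
Test a specific point where both sides are defined: x = 2π/3, y = 2π/3.
LHS = cos(x+y) ≈ -0.5000
RHS = cos(x) + cos(y) ≈ -1.0000
Since -0.5000 ≠ -1.0000, the equation fails at this point, so it cannot hold for all real values of x and y for which both sides are defined.
The correct expansion is cos(x+y) = cos(x)cos(y) - sin(x)sin(y); cosine is not additive.

Conclusion: False.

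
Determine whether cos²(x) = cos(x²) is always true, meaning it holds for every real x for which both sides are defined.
Claim: cos²(x) = cos(x²).
Test a specific point where both sides are defined: x = -π/2.
LHS = cos²(x) ≈ 0.0000
RHS = cos(x²) ≈ -0.7812
Since 0.0000 ≠ -0.7812, the equation fails at this point, so it cannot hold for every real x for which both sides are defined.
cos²(x) means (cos x)², squaring the output; cos(x²) squares the input. These are different functions.

Conclusion: No, this is NOT an identity.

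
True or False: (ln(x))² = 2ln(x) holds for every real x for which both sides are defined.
False.

Claim: (ln(x))² = 2ln(x).
Test a specific point where both sides are defined: x = 3/2.
LHS = (ln(x))² ≈ 0.1644
RHS = 2ln(x) ≈ 0.8109
Since 0.1644 ≠ 0.8109, the equation fails at this point, so it cannot hold for every real x for which both sides are defined.
2ln(x) equals ln(x²), which is not the same as (ln x)².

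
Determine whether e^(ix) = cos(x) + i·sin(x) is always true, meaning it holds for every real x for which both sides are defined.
Yes, this is an identity.

Claim: e^(ix) = cos(x) + i·sin(x).
Reasoning: Euler's formula. Expand e^(ix) = Σ (ix)^k / k!. Since i² = -1, the even-k terms are Σ (-1)^m x^(2m)/(2m)! = cos(x) and the odd-k terms are i · Σ (-1)^m x^(2m+1)/(2m+1)! = i·sin(x).
So the two sides agree for every real x for which both sides are defined.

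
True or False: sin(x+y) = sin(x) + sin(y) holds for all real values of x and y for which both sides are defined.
False.

Claim: sin(x+y) = sin(x) + sin(y).
Test a specific point where both sides are defined: x = π/6, y = π/4.
LHS = sin(x+y) ≈ 0.9659
RHS = sin(x) + sin(y) ≈ 1.2071
Since 0.9659 ≠ 1.2071, the equation fails at this point, so it cannot hold for all real values of x and y for which both sides are defined.
The correct expansion is sin(x+y) = sin(x)cos(y) + cos(x)sin(y); sine is not additive.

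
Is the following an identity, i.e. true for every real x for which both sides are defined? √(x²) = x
Claim: √(x²) = x.
Test a specific point where both sides are defined: x = -3.
LHS = √(x²) ≈ 3.0000
RHS = x ≈ -3.0000
Since 3.0000 ≠ -3.0000, the equation fails at this point, so it cannot hold for every real x for which both sides are defined.
√(x²) = |x|, which differs from x whenever x < 0 (both sides are defined for every real x).

Conclusion: No, this is NOT an identity.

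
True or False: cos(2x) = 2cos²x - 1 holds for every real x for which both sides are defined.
True.

Claim: cos(2x) = 2cos²x - 1.
Reasoning: cos(2x) = cos²x - sin²x. Replace sin²x by 1 - cos²x: cos²x - (1 - cos²x) = 2cos²x - 1.
So the two sides agree for every real x for which both sides are defined.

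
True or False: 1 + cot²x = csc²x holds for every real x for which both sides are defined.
True.

Claim: 1 + cot²x = csc²x.
Reasoning: Start from sin²x + cos²x = 1 and divide every term by sin²x (allowed wherever cot x and csc x are defined): 1 + cot²x = 1/sin²x = csc²x.
So the two sides agree for every real x for which both sides are defined.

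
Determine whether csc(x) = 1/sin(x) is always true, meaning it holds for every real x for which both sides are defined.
Claim: csc(x) = 1/sin(x).
Reasoning: csc(x) is by definition the reciprocal of sin(x), wherever sin(x) ≠ 0.
So the two sides agree for every real x for which both sides are defined.

Conclusion: Yes, this is an identity.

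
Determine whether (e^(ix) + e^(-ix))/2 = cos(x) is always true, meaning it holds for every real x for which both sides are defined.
Yes, this is an identity.

Claim: (e^(ix) + e^(-ix))/2 = cos(x).
Reasoning: By Euler's formula e^(ix) = cos(x) + i·sin(x) and e^(-ix) = cos(x) - i·sin(x). Adding cancels the sine terms: e^(ix) + e^(-ix) = 2cos(x); divide by 2.
So the two sides agree for every real x for which both sides are defined.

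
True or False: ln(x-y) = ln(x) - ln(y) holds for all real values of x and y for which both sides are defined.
False.

Claim: ln(x-y) = ln(x) - ln(y).
Test a specific point where both sides are defined: x = 4, y = 1.
LHS = ln(x-y) ≈ 1.0986
RHS = ln(x) - ln(y) ≈ 1.3863
Since 1.0986 ≠ 1.3863, the equation fails at this point, so it cannot hold for all real values of x and y for which both sides are defined.
ln(x) - ln(y) = ln(x/y), not ln(x-y).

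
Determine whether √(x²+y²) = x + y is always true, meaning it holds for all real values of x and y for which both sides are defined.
No, this is NOT an identity.

Claim: √(x²+y²) = x + y.
Test a specific point where both sides are defined: x = 4, y = 3.
LHS = √(x²+y²) ≈ 5.0000
RHS = x + y ≈ 7.0000
Since 5.0000 ≠ 7.0000, the equation fails at this point, so it cannot hold for all real values of x and y for which both sides are defined.
(x+y)² = x² + 2xy + y², not x² + y², so the square root does not split this way.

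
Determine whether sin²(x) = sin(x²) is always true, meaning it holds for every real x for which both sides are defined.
No, this is NOT an identity.

Claim: sin²(x) = sin(x²).
Test a specific point where both sides are defined: x = π/2.
LHS = sin²(x) ≈ 1.0000
RHS = sin(x²) ≈ 0.6243
Since 1.0000 ≠ 0.6243, the equation fails at this point, so it cannot hold for every real x for which both sides are defined.
sin²(x) means (sin x)², squaring the output; sin(x²) squares the input. These are different functions.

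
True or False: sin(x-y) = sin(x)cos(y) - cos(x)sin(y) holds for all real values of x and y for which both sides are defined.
True.

Claim: sin(x-y) = sin(x)cos(y) - cos(x)sin(y).
Reasoning: Replace y by -y in sin(x+y) = sin(x)cos(y) + cos(x)sin(y) and use cos(-y) = cos(y), sin(-y) = -sin(y): sin(x-y) = sin(x)cos(y) - cos(x)sin(y).
So the two sides agree for all real values of x and y for which both sides are defined.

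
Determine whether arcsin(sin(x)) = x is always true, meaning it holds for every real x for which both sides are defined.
No, this is NOT an identity.

Claim: arcsin(sin(x)) = x.
Test a specific point where both sides are defined: x = 2π/3.
LHS = arcsin(sin(x)) ≈ 1.0472
RHS = x ≈ 2.0944
Since 1.0472 ≠ 2.0944, the equation fails at this point, so it cannot hold for every real x for which both sides are defined.
arcsin only returns values in [-π/2, π/2], so arcsin(sin(x)) = x holds only for x in that interval, not for all real x.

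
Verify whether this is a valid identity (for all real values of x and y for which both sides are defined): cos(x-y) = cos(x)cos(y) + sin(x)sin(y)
Yes, this is an identity.

Claim: cos(x-y) = cos(x)cos(y) + sin(x)sin(y).
Reasoning: Replace y by -y in cos(x+y) = cos(x)cos(y) - sin(x)sin(y) and use cos(-y) = cos(y), sin(-y) = -sin(y): cos(x-y) = cos(x)cos(y) + sin(x)sin(y).
So the two sides agree for all real values of x and y for which both sides are defined.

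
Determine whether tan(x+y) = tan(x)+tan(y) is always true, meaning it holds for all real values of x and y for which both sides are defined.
No, this is NOT an identity.

Claim: tan(x+y) = tan(x)+tan(y).
Test a specific point where both sides are defined: x = -π/3, y = π/4.
LHS = tan(x+y) ≈ -0.2679
RHS = tan(x)+tan(y) ≈ -0.7321
Since -0.2679 ≠ -0.7321, the equation fails at this point, so it cannot hold for all real values of x and y for which both sides are defined.
The correct formula is tan(x+y) = (tan(x) + tan(y))/(1 - tan(x)tan(y)).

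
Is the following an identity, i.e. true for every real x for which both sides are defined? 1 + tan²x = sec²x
Yes, this is an identity.

Claim: 1 + tan²x = sec²x.
Reasoning: Start from sin²x + cos²x = 1 and divide every term by cos²x (allowed wherever tan x and sec x are defined): tan²x + 1 = 1/cos²x = sec²x.
So the two sides agree for every real x for which both sides are defined.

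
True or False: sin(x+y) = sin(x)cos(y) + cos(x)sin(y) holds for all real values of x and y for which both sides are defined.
Claim: sin(x+y) = sin(x)cos(y) + cos(x)sin(y).
Reasoning: By Euler's formula e^(i(x+y)) = e^(ix)·e^(iy) = (cos x + i·sin x)(cos y + i·sin y). The imaginary part of the left side is sin(x+y); the imaginary part of the product is sin(x)cos(y) + cos(x)sin(y).
So the two sides agree for all real values of x and y for which both sides are defined.

Conclusion: True.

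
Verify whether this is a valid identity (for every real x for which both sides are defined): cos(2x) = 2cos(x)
No, this is NOT an identity.

Claim: cos(2x) = 2cos(x).
Test a specific point where both sides are defined: x = π/2.
LHS = cos(2x) ≈ -1.0000
RHS = 2cos(x) ≈ 0.0000
Since -1.0000 ≠ 0.0000, the equation fails at this point, so it cannot hold for every real x for which both sides are defined.
The correct double-angle formula is cos(2x) = cos²x - sin²x.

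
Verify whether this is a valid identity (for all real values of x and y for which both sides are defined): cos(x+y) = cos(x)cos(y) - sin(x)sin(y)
Yes, this is an identity.

Claim: cos(x+y) = cos(x)cos(y) - sin(x)sin(y).
Reasoning: By Euler's formula e^(i(x+y)) = e^(ix)·e^(iy) = (cos x + i·sin x)(cos y + i·sin y). The real part of the left side is cos(x+y); the real part of the product is cos(x)cos(y) - sin(x)sin(y) (since i·i = -1).
So the two sides agree for all real values of x and y for which both sides are defined.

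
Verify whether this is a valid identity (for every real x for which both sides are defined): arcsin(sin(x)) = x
Claim: arcsin(sin(x)) = x.
Test a specific point where both sides are defined: x = 3π/4.
LHS = arcsin(sin(x)) ≈ 0.7854
RHS = x ≈ 2.3562
Since 0.7854 ≠ 2.3562, the equation fails at this point, so it cannot hold for every real x for which both sides are defined.
arcsin only returns values in [-π/2, π/2], so arcsin(sin(x)) = x holds only for x in that interval, not for all real x.

Conclusion: No, this is NOT an identity.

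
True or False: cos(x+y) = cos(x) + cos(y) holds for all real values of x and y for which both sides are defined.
False.

Claim: cos(x+y) = cos(x) + cos(y).
Test a specific point where both sides are defined: x = π/2, y = π/3.
LHS = cos(x+y) ≈ -0.8660
RHS = cos(x) + cos(y) ≈ 0.5000
Since -0.8660 ≠ 0.5000, the equation fails at this point, so it cannot hold for all real values of x and y for which both sides are defined.
The correct expansion is cos(x+y) = cos(x)cos(y) - sin(x)sin(y); cosine is not additive.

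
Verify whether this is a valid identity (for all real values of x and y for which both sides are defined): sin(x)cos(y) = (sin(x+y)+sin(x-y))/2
Claim: sin(x)cos(y) = (sin(x+y)+sin(x-y))/2.
Reasoning: sin(x+y) = sin(x)cos(y) + cos(x)sin(y) and sin(x-y) = sin(x)cos(y) - cos(x)sin(y). Adding, sin(x+y) + sin(x-y) = 2sin(x)cos(y); divide by 2.
So the two sides agree for all real values of x and y for which both sides are defined.

Conclusion: Yes, this is an identity.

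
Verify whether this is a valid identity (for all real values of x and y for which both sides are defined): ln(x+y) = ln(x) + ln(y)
No, this is NOT an identity.

Claim: ln(x+y) = ln(x) + ln(y).
Test a specific point where both sides are defined: x = 1, y = 1.
LHS = ln(x+y) ≈ 0.6931
RHS = ln(x) + ln(y) ≈ 0.0000
Since 0.6931 ≠ 0.0000, the equation fails at this point, so it cannot hold for all real values of x and y for which both sides are defined.
ln(x) + ln(y) = ln(xy), not ln(x+y).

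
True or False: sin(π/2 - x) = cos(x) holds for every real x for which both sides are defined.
True.

Claim: sin(π/2 - x) = cos(x).
Reasoning: Use sin(u - v) = sin(u)cos(v) - cos(u)sin(v) with u = π/2, v = x: sin(π/2)cos(x) - cos(π/2)sin(x) = 1·cos(x) - 0·sin(x) = cos(x).
So the two sides agree for every real x for which both sides are defined.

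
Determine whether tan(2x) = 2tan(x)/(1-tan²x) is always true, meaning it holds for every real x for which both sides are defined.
Claim: tan(2x) = 2tan(x)/(1-tan²x).
Reasoning: tan(2x) = sin(2x)/cos(2x) = 2sin(x)cos(x) / (cos²x - sin²x). Divide numerator and denominator by cos²x: 2tan(x) / (1 - tan²x).
So the two sides agree for every real x for which both sides are defined.

Conclusion: Yes, this is an identity.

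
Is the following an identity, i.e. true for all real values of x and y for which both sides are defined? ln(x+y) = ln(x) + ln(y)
Claim: ln(x+y) = ln(x) + ln(y).
Test a specific point where both sides are defined: x = 2, y = 5.
LHS = ln(x+y) ≈ 1.9459
RHS = ln(x) + ln(y) ≈ 2.3026
Since 1.9459 ≠ 2.3026, the equation fails at this point, so it cannot hold for all real values of x and y for which both sides are defined.
ln(x) + ln(y) = ln(xy), not ln(x+y).

Conclusion: No, this is NOT an identity.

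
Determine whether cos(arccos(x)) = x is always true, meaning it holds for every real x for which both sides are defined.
Claim: cos(arccos(x)) = x.
Reasoning: For -1 ≤ x ≤ 1 (where arccos is defined), arccos(x) is by definition an angle whose cosine equals x. Taking the cosine of that angle returns x. (Note the other order, arccos(cos x) = x, is NOT an identity.)
So the two sides agree for every real x for which both sides are defined.

Conclusion: Yes, this is an identity.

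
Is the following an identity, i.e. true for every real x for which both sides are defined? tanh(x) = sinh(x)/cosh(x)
Claim: tanh(x) = sinh(x)/cosh(x).
Reasoning: tanh(x) is defined as sinh(x)/cosh(x) = (e^x - e^-x)/(e^x + e^-x); cosh(x) ≥ 1 is never zero, so this holds for every real x.
So the two sides agree for every real x for which both sides are defined.

Conclusion: Yes, this is an identity.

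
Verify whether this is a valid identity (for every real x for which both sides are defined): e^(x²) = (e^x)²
No, this is NOT an identity.

Claim: e^(x²) = (e^x)².
Test a specific point where both sides are defined: x = -1.
LHS = e^(x²) ≈ 2.7183
RHS = (e^x)² ≈ 0.1353
Since 2.7183 ≠ 0.1353, the equation fails at this point, so it cannot hold for every real x for which both sides are defined.
(e^x)² = e^(2x), and 2x ≠ x² in general.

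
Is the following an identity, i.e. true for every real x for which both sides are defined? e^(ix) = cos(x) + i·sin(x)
Claim: e^(ix) = cos(x) + i·sin(x).
Reasoning: Euler's formula. Expand e^(ix) = Σ (ix)^k / k!. Since i² = -1, the even-k terms are Σ (-1)^m x^(2m)/(2m)! = cos(x) and the odd-k terms are i · Σ (-1)^m x^(2m+1)/(2m+1)! = i·sin(x).
So the two sides agree for every real x for which both sides are defined.

Conclusion: Yes, this is an identity.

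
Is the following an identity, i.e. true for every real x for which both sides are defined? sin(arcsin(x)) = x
Yes, this is an identity.

Claim: sin(arcsin(x)) = x.
Reasoning: For -1 ≤ x ≤ 1 (where arcsin is defined), arcsin(x) is by definition an angle whose sine equals x. Taking the sine of that angle returns x. (Note the other order, arcsin(sin x) = x, is NOT an identity.)
So the two sides agree for every real x for which both sides are defined.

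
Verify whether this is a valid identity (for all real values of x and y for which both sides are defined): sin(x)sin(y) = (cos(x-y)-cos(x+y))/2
Yes, this is an identity.

Claim: sin(x)sin(y) = (cos(x-y)-cos(x+y))/2.
Reasoning: cos(x-y) = cos(x)cos(y) + sin(x)sin(y) and cos(x+y) = cos(x)cos(y) - sin(x)sin(y). Subtracting, cos(x-y) - cos(x+y) = 2sin(x)sin(y); divide by 2.
So the two sides agree for all real values of x and y for which both sides are defined.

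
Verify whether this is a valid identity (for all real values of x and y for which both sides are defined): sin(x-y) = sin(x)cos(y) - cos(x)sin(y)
Claim: sin(x-y) = sin(x)cos(y) - cos(x)sin(y).
Reasoning: Replace y by -y in sin(x+y) = sin(x)cos(y) + cos(x)sin(y) and use cos(-y) = cos(y), sin(-y) = -sin(y): sin(x-y) = sin(x)cos(y) - cos(x)sin(y).
So the two sides agree for all real values of x and y for which both sides are defined.

Conclusion: Yes, this is an identity.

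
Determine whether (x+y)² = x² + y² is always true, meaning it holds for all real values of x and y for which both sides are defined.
No, this is NOT an identity.

Claim: (x+y)² = x² + y².
Test a specific point where both sides are defined: x = 5, y = 1.
LHS = (x+y)² ≈ 36.0000
RHS = x² + y² ≈ 26.0000
Since 36.0000 ≠ 26.0000, the equation fails at this point, so it cannot hold for all real values of x and y for which both sides are defined.
The correct expansion is (x+y)² = x² + 2xy + y²; the cross term 2xy is missing.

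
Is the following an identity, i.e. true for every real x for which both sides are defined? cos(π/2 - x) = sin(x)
Claim: cos(π/2 - x) = sin(x).
Reasoning: Use cos(u - v) = cos(u)cos(v) + sin(u)sin(v) with u = π/2, v = x: cos(π/2)cos(x) + sin(π/2)sin(x) = 0·cos(x) + 1·sin(x) = sin(x).
So the two sides agree for every real x for which both sides are defined.

Conclusion: Yes, this is an identity.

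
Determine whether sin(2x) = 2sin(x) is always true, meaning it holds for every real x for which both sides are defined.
Claim: sin(2x) = 2sin(x).
Test a specific point where both sides are defined: x = π/2.
LHS = sin(2x) ≈ 0.0000
RHS = 2sin(x) ≈ 2.0000
Since 0.0000 ≠ 2.0000, the equation fails at this point, so it cannot hold for every real x for which both sides are defined.
The correct double-angle formula is sin(2x) = 2sin(x)cos(x).

Conclusion: No, this is NOT an identity.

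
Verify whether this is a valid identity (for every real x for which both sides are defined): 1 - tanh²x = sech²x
Claim: 1 - tanh²x = sech²x.
Reasoning: Divide cosh²x - sinh²x = 1 through by cosh²x (never zero): 1 - tanh²x = 1/cosh²x = sech²x.
So the two sides agree for every real x for which both sides are defined.

Conclusion: Yes, this is an identity.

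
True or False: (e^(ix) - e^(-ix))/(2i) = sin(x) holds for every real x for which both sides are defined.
True.

Claim: (e^(ix) - e^(-ix))/(2i) = sin(x).
Reasoning: By Euler's formula e^(ix) = cos(x) + i·sin(x) and e^(-ix) = cos(x) - i·sin(x). Subtracting cancels the cosine terms: e^(ix) - e^(-ix) = 2i·sin(x); divide by 2i.
So the two sides agree for every real x for which both sides are defined.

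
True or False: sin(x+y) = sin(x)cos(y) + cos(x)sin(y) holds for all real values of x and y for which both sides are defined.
True.

Claim: sin(x+y) = sin(x)cos(y) + cos(x)sin(y).
Reasoning: By Euler's formula e^(i(x+y)) = e^(ix)·e^(iy) = (cos x + i·sin x)(cos y + i·sin y). The imaginary part of the left side is sin(x+y); the imaginary part of the product is sin(x)cos(y) + cos(x)sin(y).
So the two sides agree for all real values of x and y for which both sides are defined.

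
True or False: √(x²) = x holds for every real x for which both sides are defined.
Claim: √(x²) = x.
Test a specific point where both sides are defined: x = -1.
LHS = √(x²) ≈ 1.0000
RHS = x ≈ -1.0000
Since 1.0000 ≠ -1.0000, the equation fails at this point, so it cannot hold for every real x for which both sides are defined.
√(x²) = |x|, which differs from x whenever x < 0 (both sides are defined for every real x).

Conclusion: False.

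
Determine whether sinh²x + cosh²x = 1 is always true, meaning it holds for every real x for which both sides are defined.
Claim: sinh²x + cosh²x = 1.
Test a specific point where both sides are defined: x = 4.
LHS = sinh²x + cosh²x ≈ 1490.4792
RHS = 1 ≈ 1.0000
Since 1490.4792 ≠ 1.0000, the equation fails at this point, so it cannot hold for every real x for which both sides are defined.
The correct hyperbolic identity is cosh²x - sinh²x = 1 (a difference); the sum sinh²x + cosh²x equals cosh(2x).

Conclusion: No, this is NOT an identity.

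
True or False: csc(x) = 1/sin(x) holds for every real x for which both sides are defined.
Claim: csc(x) = 1/sin(x).
Reasoning: csc(x) is by definition the reciprocal of sin(x), wherever sin(x) ≠ 0.
So the two sides agree for every real x for which both sides are defined.

Conclusion: True.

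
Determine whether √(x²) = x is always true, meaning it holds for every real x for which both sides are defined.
No, this is NOT an identity.

Claim: √(x²) = x.
Test a specific point where both sides are defined: x = -3.
LHS = √(x²) ≈ 3.0000
RHS = x ≈ -3.0000
Since 3.0000 ≠ -3.0000, the equation fails at this point, so it cannot hold for every real x for which both sides are defined.
√(x²) = |x|, which differs from x whenever x < 0 (both sides are defined for every real x).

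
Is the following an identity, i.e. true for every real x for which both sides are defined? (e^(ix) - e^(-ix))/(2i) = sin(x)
Yes, this is an identity.

Claim: (e^(ix) - e^(-ix))/(2i) = sin(x).
Reasoning: By Euler's formula e^(ix) = cos(x) + i·sin(x) and e^(-ix) = cos(x) - i·sin(x). Subtracting cancels the cosine terms: e^(ix) - e^(-ix) = 2i·sin(x); divide by 2i.
So the two sides agree for every real x for which both sides are defined.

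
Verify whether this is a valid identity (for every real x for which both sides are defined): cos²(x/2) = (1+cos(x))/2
Yes, this is an identity.

Claim: cos²(x/2) = (1+cos(x))/2.
Reasoning: Use cos(2θ) = 2cos²θ - 1 with θ = x/2: cos(x) = 2cos²(x/2) - 1. Solving for cos²(x/2) gives (1 + cos(x))/2.
So the two sides agree for every real x for which both sides are defined.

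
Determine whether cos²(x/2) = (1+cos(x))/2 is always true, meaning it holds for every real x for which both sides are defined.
Claim: cos²(x/2) = (1+cos(x))/2.
Reasoning: Use cos(2θ) = 2cos²θ - 1 with θ = x/2: cos(x) = 2cos²(x/2) - 1. Solving for cos²(x/2) gives (1 + cos(x))/2.
So the two sides agree for every real x for which both sides are defined.

Conclusion: Yes, this is an identity.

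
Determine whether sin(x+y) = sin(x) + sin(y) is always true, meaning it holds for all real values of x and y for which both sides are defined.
No, this is NOT an identity.

Claim: sin(x+y) = sin(x) + sin(y).
Test a specific point where both sides are defined: x = 3π/4, y = -π/6.
LHS = sin(x+y) ≈ 0.9659
RHS = sin(x) + sin(y) ≈ 0.2071
Since 0.9659 ≠ 0.2071, the equation fails at this point, so it cannot hold for all real values of x and y for which both sides are defined.
The correct expansion is sin(x+y) = sin(x)cos(y) + cos(x)sin(y); sine is not additive.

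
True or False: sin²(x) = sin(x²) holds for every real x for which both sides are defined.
Claim: sin²(x) = sin(x²).
Test a specific point where both sides are defined: x = π/6.
LHS = sin²(x) ≈ 0.2500
RHS = sin(x²) ≈ 0.2707
Since 0.2500 ≠ 0.2707, the equation fails at this point, so it cannot hold for every real x for which both sides are defined.
sin²(x) means (sin x)², squaring the output; sin(x²) squares the input. These are different functions.

Conclusion: False.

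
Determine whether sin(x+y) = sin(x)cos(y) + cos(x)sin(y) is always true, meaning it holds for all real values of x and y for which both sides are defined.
Yes, this is an identity.

Claim: sin(x+y) = sin(x)cos(y) + cos(x)sin(y).
Reasoning: By Euler's formula e^(i(x+y)) = e^(ix)·e^(iy) = (cos x + i·sin x)(cos y + i·sin y). The imaginary part of the left side is sin(x+y); the imaginary part of the product is sin(x)cos(y) + cos(x)sin(y).
So the two sides agree for all real values of x and y for which both sides are defined.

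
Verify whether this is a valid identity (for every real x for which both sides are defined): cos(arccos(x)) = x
Claim: cos(arccos(x)) = x.
Reasoning: For -1 ≤ x ≤ 1 (where arccos is defined), arccos(x) is by definition an angle whose cosine equals x. Taking the cosine of that angle returns x. (Note the other order, arccos(cos x) = x, is NOT an identity.)
So the two sides agree for every real x for which both sides are defined.

Conclusion: Yes, this is an identity.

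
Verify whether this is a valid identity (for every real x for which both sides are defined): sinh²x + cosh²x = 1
Claim: sinh²x + cosh²x = 1.
Test a specific point where both sides are defined: x = -3.
LHS = sinh²x + cosh²x ≈ 201.7156
RHS = 1 ≈ 1.0000
Since 201.7156 ≠ 1.0000, the equation fails at this point, so it cannot hold for every real x for which both sides are defined.
The correct hyperbolic identity is cosh²x - sinh²x = 1 (a difference); the sum sinh²x + cosh²x equals cosh(2x).

Conclusion: No, this is NOT an identity.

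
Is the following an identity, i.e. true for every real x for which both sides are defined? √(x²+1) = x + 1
Claim: √(x²+1) = x + 1.
Test a specific point where both sides are defined: x = -1.
LHS = √(x²+1) ≈ 1.4142
RHS = x + 1 ≈ 0.0000
Since 1.4142 ≠ 0.0000, the equation fails at this point, so it cannot hold for every real x for which both sides are defined.
(x+1)² = x² + 2x + 1 ≠ x² + 1 unless x = 0.

Conclusion: No, this is NOT an identity.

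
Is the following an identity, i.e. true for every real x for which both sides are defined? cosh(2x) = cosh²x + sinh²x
Claim: cosh(2x) = cosh²x + sinh²x.
Reasoning: cosh²x = (e^(2x) + 2 + e^(-2x))/4 and sinh²x = (e^(2x) - 2 + e^(-2x))/4. Adding gives (2e^(2x) + 2e^(-2x))/4 = (e^(2x) + e^(-2x))/2 = cosh(2x).
So the two sides agree for every real x for which both sides are defined.

Conclusion: Yes, this is an identity.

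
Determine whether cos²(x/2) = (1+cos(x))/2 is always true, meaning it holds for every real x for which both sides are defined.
Yes, this is an identity.

Claim: cos²(x/2) = (1+cos(x))/2.
Reasoning: Use cos(2θ) = 2cos²θ - 1 with θ = x/2: cos(x) = 2cos²(x/2) - 1. Solving for cos²(x/2) gives (1 + cos(x))/2.
So the two sides agree for every real x for which both sides are defined.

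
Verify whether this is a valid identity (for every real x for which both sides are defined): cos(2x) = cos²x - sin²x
Claim: cos(2x) = cos²x - sin²x.
Reasoning: Put y = x in the addition formula cos(x+y) = cos(x)cos(y) - sin(x)sin(y): cos(2x) = cos²x - sin²x.
So the two sides agree for every real x for which both sides are defined.

Conclusion: Yes, this is an identity.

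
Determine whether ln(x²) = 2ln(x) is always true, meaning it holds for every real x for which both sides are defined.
Claim: ln(x²) = 2ln(x).
Reasoning: The right side requires x > 0. For x > 0, x² = (e^(ln x))² = e^(2ln x), so ln(x²) = 2ln(x). (For x < 0 the right side is undefined, so those values are outside the claim.)
So the two sides agree for every real x for which both sides are defined.

Conclusion: Yes, this is an identity.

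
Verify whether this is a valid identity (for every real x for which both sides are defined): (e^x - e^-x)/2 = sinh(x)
Claim: (e^x - e^-x)/2 = sinh(x).
Reasoning: This is exactly the definition of the hyperbolic sine: sinh(x) := (e^x - e^-x)/2.
So the two sides agree for every real x for which both sides are defined.

Conclusion: Yes, this is an identity.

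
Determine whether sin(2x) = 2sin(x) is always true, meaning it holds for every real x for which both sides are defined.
Claim: sin(2x) = 2sin(x).
Test a specific point where both sides are defined: x = π/3.
LHS = sin(2x) ≈ 0.8660
RHS = 2sin(x) ≈ 1.7321
Since 0.8660 ≠ 1.7321, the equation fails at this point, so it cannot hold for every real x for which both sides are defined.
The correct double-angle formula is sin(2x) = 2sin(x)cos(x).

Conclusion: No, this is NOT an identity.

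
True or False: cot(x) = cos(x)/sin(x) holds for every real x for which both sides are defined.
True.

Claim: cot(x) = cos(x)/sin(x).
Reasoning: cot(x) is defined as 1/tan(x) = 1/(sin(x)/cos(x)) = cos(x)/sin(x), wherever sin(x) ≠ 0.
So the two sides agree for every real x for which both sides are defined.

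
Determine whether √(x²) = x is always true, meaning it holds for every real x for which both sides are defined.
No, this is NOT an identity.

Claim: √(x²) = x.
Test a specific point where both sides are defined: x = -2.
LHS = √(x²) ≈ 2.0000
RHS = x ≈ -2.0000
Since 2.0000 ≠ -2.0000, the equation fails at this point, so it cannot hold for every real x for which both sides are defined.
√(x²) = |x|, which differs from x whenever x < 0 (both sides are defined for every real x).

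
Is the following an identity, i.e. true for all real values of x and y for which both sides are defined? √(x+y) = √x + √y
Claim: √(x+y) = √x + √y.
Test a specific point where both sides are defined: x = 1/2, y = 3.
LHS = √(x+y) ≈ 1.8708
RHS = √x + √y ≈ 2.4392
Since 1.8708 ≠ 2.4392, the equation fails at this point, so it cannot hold for all real values of x and y for which both sides are defined.
Squaring the right side gives x + 2√(xy) + y, not x + y.

Conclusion: No, this is NOT an identity.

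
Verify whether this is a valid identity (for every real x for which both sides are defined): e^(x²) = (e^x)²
Claim: e^(x²) = (e^x)².
Test a specific point where both sides are defined: x = 3/2.
LHS = e^(x²) ≈ 9.4877
RHS = (e^x)² ≈ 20.0855
Since 9.4877 ≠ 20.0855, the equation fails at this point, so it cannot hold for every real x for which both sides are defined.
(e^x)² = e^(2x), and 2x ≠ x² in general.

Conclusion: No, this is NOT an identity.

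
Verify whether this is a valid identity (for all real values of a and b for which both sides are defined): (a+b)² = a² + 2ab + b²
Yes, this is an identity.

Claim: (a+b)² = a² + 2ab + b².
Reasoning: Expand: (a+b)² = (a+b)(a+b) = a·a + a·b + b·a + b·b = a² + 2ab + b².
So the two sides agree for all real values of a and b for which both sides are defined.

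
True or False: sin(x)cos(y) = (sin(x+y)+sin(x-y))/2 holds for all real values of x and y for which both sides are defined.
True.

Claim: sin(x)cos(y) = (sin(x+y)+sin(x-y))/2.
Reasoning: sin(x+y) = sin(x)cos(y) + cos(x)sin(y) and sin(x-y) = sin(x)cos(y) - cos(x)sin(y). Adding, sin(x+y) + sin(x-y) = 2sin(x)cos(y); divide by 2.
So the two sides agree for all real values of x and y for which both sides are defined.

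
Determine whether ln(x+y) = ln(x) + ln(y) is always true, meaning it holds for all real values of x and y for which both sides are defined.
Claim: ln(x+y) = ln(x) + ln(y).
Test a specific point where both sides are defined: x = 5, y = 4.
LHS = ln(x+y) ≈ 2.1972
RHS = ln(x) + ln(y) ≈ 2.9957
Since 2.1972 ≠ 2.9957, the equation fails at this point, so it cannot hold for all real values of x and y for which both sides are defined.
ln(x) + ln(y) = ln(xy), not ln(x+y).

Conclusion: No, this is NOT an identity.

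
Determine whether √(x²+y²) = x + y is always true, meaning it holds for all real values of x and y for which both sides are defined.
No, this is NOT an identity.

Claim: √(x²+y²) = x + y.
Test a specific point where both sides are defined: x = 3/2, y = 2.
LHS = √(x²+y²) ≈ 2.5000
RHS = x + y ≈ 3.5000
Since 2.5000 ≠ 3.5000, the equation fails at this point, so it cannot hold for all real values of x and y for which both sides are defined.
(x+y)² = x² + 2xy + y², not x² + y², so the square root does not split this way.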